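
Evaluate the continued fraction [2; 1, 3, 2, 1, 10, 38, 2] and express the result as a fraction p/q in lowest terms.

29717/10729

Collapse the nested fraction from the inside out:
Start with 2.
38 + 1/(2/1) = 38 + 1/2 = 77/2
10 + 1/(77/2) = 10 + 2/77 = 772/77
1 + 1/(772/77) = 1 + 77/772 = 849/772
2 + 1/(849/772) = 2 + 772/849 = 2470/849
3 + 1/(2470/849) = 3 + 849/2470 = 8259/2470
1 + 1/(8259/2470) = 1 + 2470/8259 = 10729/8259
2 + 1/(10729/8259) = 2 + 8259/10729 = 29717/10729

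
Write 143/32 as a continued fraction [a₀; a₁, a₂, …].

Repeatedly divide and take the remainder:
143 ÷ 32 → quotient 4, remainder 15
32 ÷ 15 → quotient 2, remainder 2
15 ÷ 2 → quotient 7, remainder 1
2 ÷ 1 → quotient 2, remainder 0

[4; 2, 7, 2]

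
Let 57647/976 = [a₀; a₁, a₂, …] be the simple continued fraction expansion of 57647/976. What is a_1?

15

Repeatedly divide and take the remainder:
57647 = 59·976 + 63, so a_0 = 59
976 = 15·63 + 31, so a_1 = 15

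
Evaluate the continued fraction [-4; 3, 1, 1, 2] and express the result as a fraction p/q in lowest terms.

a_0 = -4: -4/1
a_1 = 3: -11/3
a_2 = 1: -15/4
a_3 = 1: -26/7
a_4 = 2: -67/18

-67/18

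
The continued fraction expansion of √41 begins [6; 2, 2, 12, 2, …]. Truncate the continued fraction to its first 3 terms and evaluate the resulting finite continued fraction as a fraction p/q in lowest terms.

Start with 2.
2 + 1/(2/1) = 2 + 1/2 = 5/2
6 + 1/(5/2) = 6 + 2/5 = 32/5

32/5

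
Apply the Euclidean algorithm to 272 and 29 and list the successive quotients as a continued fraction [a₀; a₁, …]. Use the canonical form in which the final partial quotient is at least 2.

[9; 2, 1, 1, 1, 3]

272 ÷ 29 → quotient 9, remainder 11
29 ÷ 11 → quotient 2, remainder 7
11 ÷ 7 → quotient 1, remainder 4
7 ÷ 4 → quotient 1, remainder 3
4 ÷ 3 → quotient 1, remainder 1
3 ÷ 1 → quotient 3, remainder 0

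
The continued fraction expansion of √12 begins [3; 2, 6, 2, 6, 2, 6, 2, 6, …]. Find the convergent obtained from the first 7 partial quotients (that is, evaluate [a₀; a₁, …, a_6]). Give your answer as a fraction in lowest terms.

Work from the innermost term outward:
Start with 6.
2 + 1/(6/1) = 2 + 1/6 = 13/6
6 + 1/(13/6) = 6 + 6/13 = 84/13
2 + 1/(84/13) = 2 + 13/84 = 181/84
6 + 1/(181/84) = 6 + 84/181 = 1170/181
2 + 1/(1170/181) = 2 + 181/1170 = 2521/1170
3 + 1/(2521/1170) = 3 + 1170/2521 = 8733/2521

8733/2521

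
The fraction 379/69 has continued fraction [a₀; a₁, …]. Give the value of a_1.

2

⌊379/69⌋ = 5, remainder 34
⌊69/34⌋ = 2, remainder 1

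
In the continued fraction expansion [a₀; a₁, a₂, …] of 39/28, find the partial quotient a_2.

1

⌊39/28⌋ = 1, remainder 11
⌊28/11⌋ = 2, remainder 6
⌊11/6⌋ = 1, remainder 5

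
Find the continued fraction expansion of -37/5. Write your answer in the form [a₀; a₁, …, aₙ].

Apply division with remainder until the remainder is 0:
⌊-37/5⌋ = -8, remainder 3
⌊5/3⌋ = 1, remainder 2
⌊3/2⌋ = 1, remainder 1
⌊2/1⌋ = 2, remainder 0

[-8; 1, 1, 2]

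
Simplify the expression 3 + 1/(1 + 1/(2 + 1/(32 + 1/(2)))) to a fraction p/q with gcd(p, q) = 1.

Build up convergents one term at a time:
a_0 = 3: 3/1
a_1 = 1: 4/1
a_2 = 2: 11/3
a_3 = 32: 356/97
a_4 = 2: 723/197

723/197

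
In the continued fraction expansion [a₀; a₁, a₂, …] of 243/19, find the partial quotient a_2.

Run the Euclidean algorithm, recording each quotient:
243 = 12·19 + 15, so a_0 = 12
19 = 1·15 + 4, so a_1 = 1
15 = 3·4 + 3, so a_2 = 3

3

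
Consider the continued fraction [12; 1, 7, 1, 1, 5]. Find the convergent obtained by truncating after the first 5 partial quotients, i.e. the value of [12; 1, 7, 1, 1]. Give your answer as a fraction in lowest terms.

219/17

Start with 1.
1 + 1/(1/1) = 1 + 1/1 = 2/1
7 + 1/(2/1) = 7 + 1/2 = 15/2
1 + 1/(15/2) = 1 + 2/15 = 17/15
12 + 1/(17/15) = 12 + 15/17 = 219/17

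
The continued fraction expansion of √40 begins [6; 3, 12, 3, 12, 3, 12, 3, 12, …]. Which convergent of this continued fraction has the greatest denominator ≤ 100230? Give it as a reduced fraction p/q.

a_0 = 6: 6/1  (≤ bound)
a_1 = 3: 19/3  (≤ bound)
a_2 = 12: 234/37  (≤ bound)
a_3 = 3: 721/114  (≤ bound)
a_4 = 12: 8886/1405  (≤ bound)
a_5 = 3: 27379/4329  (≤ bound)
a_6 = 12: 337434/53353  (≤ bound)
a_7 = 3: 1039681/164388  (> 100230, stop)

337434/53353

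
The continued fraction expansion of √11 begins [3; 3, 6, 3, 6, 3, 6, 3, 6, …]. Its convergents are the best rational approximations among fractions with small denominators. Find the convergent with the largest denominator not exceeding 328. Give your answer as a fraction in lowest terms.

199/60

a_0 = 3: 3/1  (≤ bound)
a_1 = 3: 10/3  (≤ bound)
a_2 = 6: 63/19  (≤ bound)
a_3 = 3: 199/60  (≤ bound)
a_4 = 6: 1257/379  (> 328, stop)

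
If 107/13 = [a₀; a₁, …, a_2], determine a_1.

4

Run the Euclidean algorithm, recording each quotient:
⌊107/13⌋ = 8, remainder 3
⌊13/3⌋ = 4, remainder 1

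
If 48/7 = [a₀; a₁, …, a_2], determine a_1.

Apply division with remainder until the remainder is 0:
⌊48/7⌋ = 6, remainder 6
⌊7/6⌋ = 1, remainder 1

1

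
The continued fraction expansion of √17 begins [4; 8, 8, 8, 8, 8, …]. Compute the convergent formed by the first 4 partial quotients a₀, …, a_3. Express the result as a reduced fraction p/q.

Start with 8.
8 + 1/(8/1) = 8 + 1/8 = 65/8
8 + 1/(65/8) = 8 + 8/65 = 528/65
4 + 1/(528/65) = 4 + 65/528 = 2177/528

2177/528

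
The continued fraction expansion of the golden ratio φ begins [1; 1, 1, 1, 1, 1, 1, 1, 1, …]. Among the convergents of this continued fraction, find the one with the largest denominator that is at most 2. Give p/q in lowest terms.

List convergents until the denominator exceeds the bound:
a_0 = 1: 1/1  (≤ bound)
a_1 = 1: 2/1  (≤ bound)
a_2 = 1: 3/2  (≤ bound)
a_3 = 1: 5/3  (> 2, stop)

3/2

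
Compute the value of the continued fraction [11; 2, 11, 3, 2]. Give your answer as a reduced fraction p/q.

1894/165

a_0 = 11: 11/1
a_1 = 2: 23/2
a_2 = 11: 264/23
a_3 = 3: 815/71
a_4 = 2: 1894/165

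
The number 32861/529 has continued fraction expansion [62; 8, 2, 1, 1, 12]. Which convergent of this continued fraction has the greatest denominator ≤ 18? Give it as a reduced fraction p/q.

1056/17

a_0 = 62: 62/1  (≤ bound)
a_1 = 8: 497/8  (≤ bound)
a_2 = 2: 1056/17  (≤ bound)
a_3 = 1: 1553/25  (> 18, stop)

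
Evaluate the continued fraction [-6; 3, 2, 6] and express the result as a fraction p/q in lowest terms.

-257/45

a_0 = -6: -6/1
a_1 = 3: -17/3
a_2 = 2: -40/7
a_3 = 6: -257/45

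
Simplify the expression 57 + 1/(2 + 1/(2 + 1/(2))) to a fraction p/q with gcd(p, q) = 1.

Use the convergent recurrence hₖ = aₖ·hₖ₋₁ + hₖ₋₂ (and likewise for the denominators kₖ):
a_0 = 57: 57/1
a_1 = 2: 115/2
a_2 = 2: 287/5
a_3 = 2: 689/12

689/12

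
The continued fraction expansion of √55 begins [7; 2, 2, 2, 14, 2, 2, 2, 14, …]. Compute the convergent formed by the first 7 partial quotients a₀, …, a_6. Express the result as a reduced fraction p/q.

6593/889

Starting at the tail and folding back:
Start with 2.
2 + 1/(2/1) = 2 + 1/2 = 5/2
14 + 1/(5/2) = 14 + 2/5 = 72/5
2 + 1/(72/5) = 2 + 5/72 = 149/72
2 + 1/(149/72) = 2 + 72/149 = 370/149
2 + 1/(370/149) = 2 + 149/370 = 889/370
7 + 1/(889/370) = 7 + 370/889 = 6593/889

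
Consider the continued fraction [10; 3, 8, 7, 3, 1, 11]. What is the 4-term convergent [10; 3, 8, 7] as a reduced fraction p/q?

1837/178

Start with 7.
8 + 1/(7/1) = 8 + 1/7 = 57/7
3 + 1/(57/7) = 3 + 7/57 = 178/57
10 + 1/(178/57) = 10 + 57/178 = 1837/178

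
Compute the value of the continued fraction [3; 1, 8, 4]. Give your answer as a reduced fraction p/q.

144/37

a_0 = 3: 3/1
a_1 = 1: 4/1
a_2 = 8: 35/9
a_3 = 4: 144/37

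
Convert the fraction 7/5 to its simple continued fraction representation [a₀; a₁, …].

[1; 2, 2]

⌊7/5⌋ = 1, remainder 2
⌊5/2⌋ = 2, remainder 1
⌊2/1⌋ = 2, remainder 0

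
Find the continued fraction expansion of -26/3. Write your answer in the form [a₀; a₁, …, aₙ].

Apply division with remainder until the remainder is 0:
-26 = -9·3 + 1, so a_0 = -9
3 = 3·1 + 0, so a_1 = 3

[-9; 3]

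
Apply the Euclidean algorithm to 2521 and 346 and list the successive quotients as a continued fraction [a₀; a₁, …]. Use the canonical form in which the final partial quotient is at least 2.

[7; 3, 2, 49]

Repeatedly divide and take the remainder:
⌊2521/346⌋ = 7, remainder 99
⌊346/99⌋ = 3, remainder 49
⌊99/49⌋ = 2, remainder 1
⌊49/1⌋ = 49, remainder 0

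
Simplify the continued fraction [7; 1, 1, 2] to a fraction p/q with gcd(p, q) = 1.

a_0 = 7: 7/1
a_1 = 1: 8/1
a_2 = 1: 15/2
a_3 = 2: 38/5

38/5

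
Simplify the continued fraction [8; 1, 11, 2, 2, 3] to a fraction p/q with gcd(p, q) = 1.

1882/211

Starting at the tail and folding back:
Start with 3.
2 + 1/(3/1) = 2 + 1/3 = 7/3
2 + 1/(7/3) = 2 + 3/7 = 17/7
11 + 1/(17/7) = 11 + 7/17 = 194/17
1 + 1/(194/17) = 1 + 17/194 = 211/194
8 + 1/(211/194) = 8 + 194/211 = 1882/211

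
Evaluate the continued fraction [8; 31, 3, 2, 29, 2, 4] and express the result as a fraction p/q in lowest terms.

Work from the innermost term outward:
Start with 4.
2 + 1/(4/1) = 2 + 1/4 = 9/4
29 + 1/(9/4) = 29 + 4/9 = 265/9
2 + 1/(265/9) = 2 + 9/265 = 539/265
3 + 1/(539/265) = 3 + 265/539 = 1882/539
31 + 1/(1882/539) = 31 + 539/1882 = 58881/1882
8 + 1/(58881/1882) = 8 + 1882/58881 = 472930/58881

472930/58881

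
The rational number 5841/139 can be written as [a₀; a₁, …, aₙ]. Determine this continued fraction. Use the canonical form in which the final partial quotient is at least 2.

5841 ÷ 139 → quotient 42, remainder 3
139 ÷ 3 → quotient 46, remainder 1
3 ÷ 1 → quotient 3, remainder 0

[42; 46, 3]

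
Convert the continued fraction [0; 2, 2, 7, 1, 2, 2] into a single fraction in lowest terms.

115/284

Start with 2.
2 + 1/(2/1) = 2 + 1/2 = 5/2
1 + 1/(5/2) = 1 + 2/5 = 7/5
7 + 1/(7/5) = 7 + 5/7 = 54/7
2 + 1/(54/7) = 2 + 7/54 = 115/54
2 + 1/(115/54) = 2 + 54/115 = 284/115
0 + 1/(284/115) = 0 + 115/284 = 115/284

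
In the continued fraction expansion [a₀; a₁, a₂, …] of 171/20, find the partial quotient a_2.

⌊171/20⌋ = 8, remainder 11
⌊20/11⌋ = 1, remainder 9
⌊11/9⌋ = 1, remainder 2

1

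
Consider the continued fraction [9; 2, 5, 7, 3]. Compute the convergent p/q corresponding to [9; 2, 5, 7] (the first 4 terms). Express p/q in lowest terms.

a_0 = 9: 9/1
a_1 = 2: 19/2
a_2 = 5: 104/11
a_3 = 7: 747/79

747/79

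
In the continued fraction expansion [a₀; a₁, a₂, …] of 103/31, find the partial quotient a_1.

3

103 = 3·31 + 10, so a_0 = 3
31 = 3·10 + 1, so a_1 = 3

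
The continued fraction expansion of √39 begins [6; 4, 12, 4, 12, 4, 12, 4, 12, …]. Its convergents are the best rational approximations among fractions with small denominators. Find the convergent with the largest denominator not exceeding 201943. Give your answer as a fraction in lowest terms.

a_0 = 6: 6/1  (≤ bound)
a_1 = 4: 25/4  (≤ bound)
a_2 = 12: 306/49  (≤ bound)
a_3 = 4: 1249/200  (≤ bound)
a_4 = 12: 15294/2449  (≤ bound)
a_5 = 4: 62425/9996  (≤ bound)
a_6 = 12: 764394/122401  (≤ bound)
a_7 = 4: 3120001/499600  (> 201943, stop)

764394/122401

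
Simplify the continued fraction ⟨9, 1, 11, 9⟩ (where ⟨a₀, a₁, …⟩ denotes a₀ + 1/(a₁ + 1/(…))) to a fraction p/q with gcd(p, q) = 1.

Starting at the tail and folding back:
Start with 9.
11 + 1/(9/1) = 11 + 1/9 = 100/9
1 + 1/(100/9) = 1 + 9/100 = 109/100
9 + 1/(109/100) = 9 + 100/109 = 1081/109

1081/109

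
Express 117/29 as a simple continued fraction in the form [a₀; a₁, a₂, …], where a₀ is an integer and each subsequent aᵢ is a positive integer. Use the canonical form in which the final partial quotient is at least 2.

[4; 29]

117 = 4·29 + 1, so a_0 = 4
29 = 29·1 + 0, so a_1 = 29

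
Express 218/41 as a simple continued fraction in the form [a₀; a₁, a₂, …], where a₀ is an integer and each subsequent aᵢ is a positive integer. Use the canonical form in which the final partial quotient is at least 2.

[5; 3, 6, 2]

218 = 5·41 + 13, so a_0 = 5
41 = 3·13 + 2, so a_1 = 3
13 = 6·2 + 1, so a_2 = 6
2 = 2·1 + 0, so a_3 = 2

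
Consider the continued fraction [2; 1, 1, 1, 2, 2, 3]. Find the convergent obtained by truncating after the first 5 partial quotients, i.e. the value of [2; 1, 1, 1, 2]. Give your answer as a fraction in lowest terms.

Starting at the tail and folding back:
Start with 2.
1 + 1/(2/1) = 1 + 1/2 = 3/2
1 + 1/(3/2) = 1 + 2/3 = 5/3
1 + 1/(5/3) = 1 + 3/5 = 8/5
2 + 1/(8/5) = 2 + 5/8 = 21/8

21/8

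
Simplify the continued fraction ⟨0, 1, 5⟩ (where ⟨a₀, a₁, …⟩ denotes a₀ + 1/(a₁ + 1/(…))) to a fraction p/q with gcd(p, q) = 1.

Starting at the tail and folding back:
Start with 5.
1 + 1/(5/1) = 1 + 1/5 = 6/5
0 + 1/(6/5) = 0 + 5/6 = 5/6

5/6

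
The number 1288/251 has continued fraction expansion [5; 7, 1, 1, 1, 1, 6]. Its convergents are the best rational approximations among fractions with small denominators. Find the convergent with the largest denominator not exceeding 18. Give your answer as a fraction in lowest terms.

List convergents until the denominator exceeds the bound:
a_0 = 5: 5/1  (≤ bound)
a_1 = 7: 36/7  (≤ bound)
a_2 = 1: 41/8  (≤ bound)
a_3 = 1: 77/15  (≤ bound)
a_4 = 1: 118/23  (> 18, stop)

77/15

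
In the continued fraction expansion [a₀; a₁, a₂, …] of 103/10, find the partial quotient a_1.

3

Apply division with remainder until the remainder is 0:
⌊103/10⌋ = 10, remainder 3
⌊10/3⌋ = 3, remainder 1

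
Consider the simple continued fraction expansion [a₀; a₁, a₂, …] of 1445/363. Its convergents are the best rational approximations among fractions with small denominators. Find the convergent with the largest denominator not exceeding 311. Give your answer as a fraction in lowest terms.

a_0 = 3: 3/1  (≤ bound)
a_1 = 1: 4/1  (≤ bound)
a_2 = 50: 203/51  (≤ bound)
a_3 = 1: 207/52  (≤ bound)
a_4 = 6: 1445/363  (> 311, stop)

207/52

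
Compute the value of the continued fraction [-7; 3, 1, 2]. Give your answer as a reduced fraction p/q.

-74/11

Start with 2.
1 + 1/(2/1) = 1 + 1/2 = 3/2
3 + 1/(3/2) = 3 + 2/3 = 11/3
-7 + 1/(11/3) = -7 + 3/11 = -74/11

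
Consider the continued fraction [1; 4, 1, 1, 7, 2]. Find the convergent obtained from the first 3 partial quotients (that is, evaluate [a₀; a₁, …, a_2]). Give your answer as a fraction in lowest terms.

Use the convergent recurrence hₖ = aₖ·hₖ₋₁ + hₖ₋₂ (and likewise for the denominators kₖ):
a_0 = 1: 1/1
a_1 = 4: 5/4
a_2 = 1: 6/5

6/5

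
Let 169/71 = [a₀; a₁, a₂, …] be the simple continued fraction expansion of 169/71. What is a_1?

2

Repeatedly divide and take the remainder:
169 = 2·71 + 27, so a_0 = 2
71 = 2·27 + 17, so a_1 = 2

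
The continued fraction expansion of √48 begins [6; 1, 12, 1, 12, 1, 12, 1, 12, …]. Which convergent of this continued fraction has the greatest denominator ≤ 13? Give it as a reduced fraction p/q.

a_0 = 6: 6/1  (≤ bound)
a_1 = 1: 7/1  (≤ bound)
a_2 = 12: 90/13  (≤ bound)
a_3 = 1: 97/14  (> 13, stop)

90/13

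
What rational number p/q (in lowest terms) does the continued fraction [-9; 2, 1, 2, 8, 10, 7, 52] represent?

-2164941/250954

Use the convergent recurrence hₖ = aₖ·hₖ₋₁ + hₖ₋₂ (and likewise for the denominators kₖ):
a_0 = -9: -9/1
a_1 = 2: -17/2
a_2 = 1: -26/3
a_3 = 2: -69/8
a_4 = 8: -578/67
a_5 = 10: -5849/678
a_6 = 7: -41521/4813
a_7 = 52: -2164941/250954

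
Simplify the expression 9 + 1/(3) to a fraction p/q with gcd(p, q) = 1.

a_0 = 9: 9/1
a_1 = 3: 28/3

28/3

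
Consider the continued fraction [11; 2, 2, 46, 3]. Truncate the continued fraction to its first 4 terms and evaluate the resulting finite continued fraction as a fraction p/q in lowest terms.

2645/232

Collapse the nested fraction from the inside out:
Start with 46.
2 + 1/(46/1) = 2 + 1/46 = 93/46
2 + 1/(93/46) = 2 + 46/93 = 232/93
11 + 1/(232/93) = 11 + 93/232 = 2645/232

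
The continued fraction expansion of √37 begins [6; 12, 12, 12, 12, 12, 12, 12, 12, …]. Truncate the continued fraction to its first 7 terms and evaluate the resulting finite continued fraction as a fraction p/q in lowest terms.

18798954/3090529

Compute successive convergents:
a_0 = 6: 6/1
a_1 = 12: 73/12
a_2 = 12: 882/145
a_3 = 12: 10657/1752
a_4 = 12: 128766/21169
a_5 = 12: 1555849/255780
a_6 = 12: 18798954/3090529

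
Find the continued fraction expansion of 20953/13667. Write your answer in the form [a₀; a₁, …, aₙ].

Repeatedly divide and take the remainder:
⌊20953/13667⌋ = 1, remainder 7286
⌊13667/7286⌋ = 1, remainder 6381
⌊7286/6381⌋ = 1, remainder 905
⌊6381/905⌋ = 7, remainder 46
⌊905/46⌋ = 19, remainder 31
⌊46/31⌋ = 1, remainder 15
⌊31/15⌋ = 2, remainder 1
⌊15/1⌋ = 15, remainder 0

[1; 1, 1, 7, 19, 1, 2, 15]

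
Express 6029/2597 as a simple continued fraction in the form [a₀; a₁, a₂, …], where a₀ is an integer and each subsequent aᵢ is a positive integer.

[2; 3, 9, 13, 7]

6029 ÷ 2597 → quotient 2, remainder 835
2597 ÷ 835 → quotient 3, remainder 92
835 ÷ 92 → quotient 9, remainder 7
92 ÷ 7 → quotient 13, remainder 1
7 ÷ 1 → quotient 7, remainder 0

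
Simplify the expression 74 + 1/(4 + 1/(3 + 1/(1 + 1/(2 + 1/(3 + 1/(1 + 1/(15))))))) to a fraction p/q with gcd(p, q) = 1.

239999/3233

a_0 = 74: 74/1
a_1 = 4: 297/4
a_2 = 3: 965/13
a_3 = 1: 1262/17
a_4 = 2: 3489/47
a_5 = 3: 11729/158
a_6 = 1: 15218/205
a_7 = 15: 239999/3233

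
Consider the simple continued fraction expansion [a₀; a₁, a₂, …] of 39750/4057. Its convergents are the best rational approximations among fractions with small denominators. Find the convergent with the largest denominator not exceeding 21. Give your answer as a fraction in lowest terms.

49/5

List convergents until the denominator exceeds the bound:
a_0 = 9: 9/1  (≤ bound)
a_1 = 1: 10/1  (≤ bound)
a_2 = 3: 39/4  (≤ bound)
a_3 = 1: 49/5  (≤ bound)
a_4 = 18: 921/94  (> 21, stop)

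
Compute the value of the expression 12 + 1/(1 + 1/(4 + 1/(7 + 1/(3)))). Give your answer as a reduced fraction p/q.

1447/113

a_0 = 12: 12/1
a_1 = 1: 13/1
a_2 = 4: 64/5
a_3 = 7: 461/36
a_4 = 3: 1447/113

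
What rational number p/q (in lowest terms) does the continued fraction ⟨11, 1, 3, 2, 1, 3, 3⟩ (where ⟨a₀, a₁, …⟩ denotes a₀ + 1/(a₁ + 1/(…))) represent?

Start with 3.
3 + 1/(3/1) = 3 + 1/3 = 10/3
1 + 1/(10/3) = 1 + 3/10 = 13/10
2 + 1/(13/10) = 2 + 10/13 = 36/13
3 + 1/(36/13) = 3 + 13/36 = 121/36
1 + 1/(121/36) = 1 + 36/121 = 157/121
11 + 1/(157/121) = 11 + 121/157 = 1848/157

1848/157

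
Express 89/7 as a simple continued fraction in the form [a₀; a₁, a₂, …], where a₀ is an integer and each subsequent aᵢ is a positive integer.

[12; 1, 2, 2]

Run the Euclidean algorithm, recording each quotient:
89 = 12·7 + 5, so a_0 = 12
7 = 1·5 + 2, so a_1 = 1
5 = 2·2 + 1, so a_2 = 2
2 = 2·1 + 0, so a_3 = 2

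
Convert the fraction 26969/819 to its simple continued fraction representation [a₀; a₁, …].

Apply division with remainder until the remainder is 0:
⌊26969/819⌋ = 32, remainder 761
⌊819/761⌋ = 1, remainder 58
⌊761/58⌋ = 13, remainder 7
⌊58/7⌋ = 8, remainder 2
⌊7/2⌋ = 3, remainder 1
⌊2/1⌋ = 2, remainder 0

[32; 1, 13, 8, 3, 2]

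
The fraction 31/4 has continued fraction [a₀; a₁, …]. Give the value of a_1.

1

31 ÷ 4 → quotient 7, remainder 3
4 ÷ 3 → quotient 1, remainder 1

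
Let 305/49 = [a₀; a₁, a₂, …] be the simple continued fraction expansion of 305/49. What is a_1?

4

⌊305/49⌋ = 6, remainder 11
⌊49/11⌋ = 4, remainder 5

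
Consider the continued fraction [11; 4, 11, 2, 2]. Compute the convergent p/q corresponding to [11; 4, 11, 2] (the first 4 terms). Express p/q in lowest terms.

Start with 2.
11 + 1/(2/1) = 11 + 1/2 = 23/2
4 + 1/(23/2) = 4 + 2/23 = 94/23
11 + 1/(94/23) = 11 + 23/94 = 1057/94

1057/94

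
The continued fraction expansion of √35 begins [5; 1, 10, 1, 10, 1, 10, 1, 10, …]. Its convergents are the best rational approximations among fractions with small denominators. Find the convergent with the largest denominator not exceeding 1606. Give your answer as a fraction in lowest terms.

9235/1561

a_0 = 5: 5/1  (≤ bound)
a_1 = 1: 6/1  (≤ bound)
a_2 = 10: 65/11  (≤ bound)
a_3 = 1: 71/12  (≤ bound)
a_4 = 10: 775/131  (≤ bound)
a_5 = 1: 846/143  (≤ bound)
a_6 = 10: 9235/1561  (≤ bound)
a_7 = 1: 10081/1704  (> 1606, stop)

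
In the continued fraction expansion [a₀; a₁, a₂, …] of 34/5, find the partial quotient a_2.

4

Repeatedly divide and take the remainder:
34 ÷ 5 → quotient 6, remainder 4
5 ÷ 4 → quotient 1, remainder 1
4 ÷ 1 → quotient 4, remainder 0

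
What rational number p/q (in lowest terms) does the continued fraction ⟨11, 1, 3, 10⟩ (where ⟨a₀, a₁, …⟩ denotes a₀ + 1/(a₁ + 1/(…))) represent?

a_0 = 11: 11/1
a_1 = 1: 12/1
a_2 = 3: 47/4
a_3 = 10: 482/41

482/41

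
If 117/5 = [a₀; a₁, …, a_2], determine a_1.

2

⌊117/5⌋ = 23, remainder 2
⌊5/2⌋ = 2, remainder 1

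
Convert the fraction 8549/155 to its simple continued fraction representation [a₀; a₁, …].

[55; 6, 2, 5, 2]

⌊8549/155⌋ = 55, remainder 24
⌊155/24⌋ = 6, remainder 11
⌊24/11⌋ = 2, remainder 2
⌊11/2⌋ = 5, remainder 1
⌊2/1⌋ = 2, remainder 0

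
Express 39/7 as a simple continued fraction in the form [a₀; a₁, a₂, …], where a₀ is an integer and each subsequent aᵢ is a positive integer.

39 = 5·7 + 4, so a_0 = 5
7 = 1·4 + 3, so a_1 = 1
4 = 1·3 + 1, so a_2 = 1
3 = 3·1 + 0, so a_3 = 3

[5; 1, 1, 3]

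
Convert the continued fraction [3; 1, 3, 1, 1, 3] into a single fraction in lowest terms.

a_0 = 3: 3/1
a_1 = 1: 4/1
a_2 = 3: 15/4
a_3 = 1: 19/5
a_4 = 1: 34/9
a_5 = 3: 121/32

121/32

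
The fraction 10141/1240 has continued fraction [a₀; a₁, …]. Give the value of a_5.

1

Run the Euclidean algorithm, recording each quotient:
⌊10141/1240⌋ = 8, remainder 221
⌊1240/221⌋ = 5, remainder 135
⌊221/135⌋ = 1, remainder 86
⌊135/86⌋ = 1, remainder 49
⌊86/49⌋ = 1, remainder 37
⌊49/37⌋ = 1, remainder 12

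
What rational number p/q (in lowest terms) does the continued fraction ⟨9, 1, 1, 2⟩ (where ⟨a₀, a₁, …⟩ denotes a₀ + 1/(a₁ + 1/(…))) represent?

48/5

Work from the innermost term outward:
Start with 2.
1 + 1/(2/1) = 1 + 1/2 = 3/2
1 + 1/(3/2) = 1 + 2/3 = 5/3
9 + 1/(5/3) = 9 + 3/5 = 48/5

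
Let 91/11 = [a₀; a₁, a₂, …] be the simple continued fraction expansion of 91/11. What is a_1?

91 = 8·11 + 3, so a_0 = 8
11 = 3·3 + 2, so a_1 = 3

3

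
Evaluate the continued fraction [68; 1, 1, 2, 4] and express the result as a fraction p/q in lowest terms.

1509/22

a_0 = 68: 68/1
a_1 = 1: 69/1
a_2 = 1: 137/2
a_3 = 2: 343/5
a_4 = 4: 1509/22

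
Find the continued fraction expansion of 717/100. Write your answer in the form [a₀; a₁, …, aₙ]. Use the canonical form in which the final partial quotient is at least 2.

Run the Euclidean algorithm, recording each quotient:
⌊717/100⌋ = 7, remainder 17
⌊100/17⌋ = 5, remainder 15
⌊17/15⌋ = 1, remainder 2
⌊15/2⌋ = 7, remainder 1
⌊2/1⌋ = 2, remainder 0

[7; 5, 1, 7, 2]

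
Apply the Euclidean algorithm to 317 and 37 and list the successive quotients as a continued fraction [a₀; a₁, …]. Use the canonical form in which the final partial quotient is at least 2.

[8; 1, 1, 3, 5]

⌊317/37⌋ = 8, remainder 21
⌊37/21⌋ = 1, remainder 16
⌊21/16⌋ = 1, remainder 5
⌊16/5⌋ = 3, remainder 1
⌊5/1⌋ = 5, remainder 0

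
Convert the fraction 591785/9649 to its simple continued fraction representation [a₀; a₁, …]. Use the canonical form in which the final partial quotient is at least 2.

[61; 3, 52, 2, 1, 1, 5, 2]

591785 = 61·9649 + 3196, so a_0 = 61
9649 = 3·3196 + 61, so a_1 = 3
3196 = 52·61 + 24, so a_2 = 52
61 = 2·24 + 13, so a_3 = 2
24 = 1·13 + 11, so a_4 = 1
13 = 1·11 + 2, so a_5 = 1
11 = 5·2 + 1, so a_6 = 5
2 = 2·1 + 0, so a_7 = 2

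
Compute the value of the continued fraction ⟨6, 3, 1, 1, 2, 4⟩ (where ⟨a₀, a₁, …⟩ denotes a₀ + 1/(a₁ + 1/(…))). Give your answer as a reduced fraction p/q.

496/79

a_0 = 6: 6/1
a_1 = 3: 19/3
a_2 = 1: 25/4
a_3 = 1: 44/7
a_4 = 2: 113/18
a_5 = 4: 496/79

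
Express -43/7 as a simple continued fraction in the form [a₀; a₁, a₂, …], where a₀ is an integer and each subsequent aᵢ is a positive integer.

-43 = -7·7 + 6, so a_0 = -7
7 = 1·6 + 1, so a_1 = 1
6 = 6·1 + 0, so a_2 = 6

[-7; 1, 6]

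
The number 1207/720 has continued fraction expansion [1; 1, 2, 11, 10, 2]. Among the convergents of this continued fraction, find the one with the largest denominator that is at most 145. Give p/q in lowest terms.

a_0 = 1: 1/1  (≤ bound)
a_1 = 1: 2/1  (≤ bound)
a_2 = 2: 5/3  (≤ bound)
a_3 = 11: 57/34  (≤ bound)
a_4 = 10: 575/343  (> 145, stop)

57/34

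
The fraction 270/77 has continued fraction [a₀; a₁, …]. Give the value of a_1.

⌊270/77⌋ = 3, remainder 39
⌊77/39⌋ = 1, remainder 38

1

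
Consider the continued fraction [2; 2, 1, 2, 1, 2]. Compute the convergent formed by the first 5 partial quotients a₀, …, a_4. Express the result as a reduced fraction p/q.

26/11

a_0 = 2: 2/1
a_1 = 2: 5/2
a_2 = 1: 7/3
a_3 = 2: 19/8
a_4 = 1: 26/11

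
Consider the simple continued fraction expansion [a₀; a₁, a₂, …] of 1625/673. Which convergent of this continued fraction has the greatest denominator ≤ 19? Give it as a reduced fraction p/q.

List convergents until the denominator exceeds the bound:
a_0 = 2: 2/1  (≤ bound)
a_1 = 2: 5/2  (≤ bound)
a_2 = 2: 12/5  (≤ bound)
a_3 = 2: 29/12  (≤ bound)
a_4 = 2: 70/29  (> 19, stop)

29/12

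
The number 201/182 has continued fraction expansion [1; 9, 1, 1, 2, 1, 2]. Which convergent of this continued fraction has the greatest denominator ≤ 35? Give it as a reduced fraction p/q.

List convergents until the denominator exceeds the bound:
a_0 = 1: 1/1  (≤ bound)
a_1 = 9: 10/9  (≤ bound)
a_2 = 1: 11/10  (≤ bound)
a_3 = 1: 21/19  (≤ bound)
a_4 = 2: 53/48  (> 35, stop)

21/19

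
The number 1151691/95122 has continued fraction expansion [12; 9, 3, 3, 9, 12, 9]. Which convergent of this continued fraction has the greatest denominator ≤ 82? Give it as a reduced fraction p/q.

339/28

List convergents until the denominator exceeds the bound:
a_0 = 12: 12/1  (≤ bound)
a_1 = 9: 109/9  (≤ bound)
a_2 = 3: 339/28  (≤ bound)
a_3 = 3: 1126/93  (> 82, stop)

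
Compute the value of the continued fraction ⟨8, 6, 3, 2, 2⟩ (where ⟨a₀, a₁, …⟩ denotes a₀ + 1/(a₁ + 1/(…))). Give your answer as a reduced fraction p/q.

873/107

Start with 2.
2 + 1/(2/1) = 2 + 1/2 = 5/2
3 + 1/(5/2) = 3 + 2/5 = 17/5
6 + 1/(17/5) = 6 + 5/17 = 107/17
8 + 1/(107/17) = 8 + 17/107 = 873/107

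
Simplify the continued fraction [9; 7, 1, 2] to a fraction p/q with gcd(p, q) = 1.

210/23

Starting at the tail and folding back:
Start with 2.
1 + 1/(2/1) = 1 + 1/2 = 3/2
7 + 1/(3/2) = 7 + 2/3 = 23/3
9 + 1/(23/3) = 9 + 3/23 = 210/23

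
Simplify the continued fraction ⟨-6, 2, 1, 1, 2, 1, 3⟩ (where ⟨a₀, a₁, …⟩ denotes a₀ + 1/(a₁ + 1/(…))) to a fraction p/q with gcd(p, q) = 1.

Use the convergent recurrence hₖ = aₖ·hₖ₋₁ + hₖ₋₂ (and likewise for the denominators kₖ):
a_0 = -6: -6/1
a_1 = 2: -11/2
a_2 = 1: -17/3
a_3 = 1: -28/5
a_4 = 2: -73/13
a_5 = 1: -101/18
a_6 = 3: -376/67

-376/67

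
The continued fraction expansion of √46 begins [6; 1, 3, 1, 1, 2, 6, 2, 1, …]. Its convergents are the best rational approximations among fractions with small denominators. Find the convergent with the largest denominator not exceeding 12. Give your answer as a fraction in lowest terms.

a_0 = 6: 6/1  (≤ bound)
a_1 = 1: 7/1  (≤ bound)
a_2 = 3: 27/4  (≤ bound)
a_3 = 1: 34/5  (≤ bound)
a_4 = 1: 61/9  (≤ bound)
a_5 = 2: 156/23  (> 12, stop)

61/9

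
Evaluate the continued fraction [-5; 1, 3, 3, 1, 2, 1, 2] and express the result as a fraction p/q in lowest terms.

Start with 2.
1 + 1/(2/1) = 1 + 1/2 = 3/2
2 + 1/(3/2) = 2 + 2/3 = 8/3
1 + 1/(8/3) = 1 + 3/8 = 11/8
3 + 1/(11/8) = 3 + 8/11 = 41/11
3 + 1/(41/11) = 3 + 11/41 = 134/41
1 + 1/(134/41) = 1 + 41/134 = 175/134
-5 + 1/(175/134) = -5 + 134/175 = -741/175

-741/175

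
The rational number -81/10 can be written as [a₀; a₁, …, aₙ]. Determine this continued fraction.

Run the Euclidean algorithm, recording each quotient:
⌊-81/10⌋ = -9, remainder 9
⌊10/9⌋ = 1, remainder 1
⌊9/1⌋ = 9, remainder 0

[-9; 1, 9]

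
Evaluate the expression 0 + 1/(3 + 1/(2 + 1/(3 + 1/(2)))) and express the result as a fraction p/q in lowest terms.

16/55

Compute successive convergents:
a_0 = 0: 0/1
a_1 = 3: 1/3
a_2 = 2: 2/7
a_3 = 3: 7/24
a_4 = 2: 16/55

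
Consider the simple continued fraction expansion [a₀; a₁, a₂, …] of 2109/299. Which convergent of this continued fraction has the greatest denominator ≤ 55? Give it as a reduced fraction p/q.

134/19

List convergents until the denominator exceeds the bound:
a_0 = 7: 7/1  (≤ bound)
a_1 = 18: 127/18  (≤ bound)
a_2 = 1: 134/19  (≤ bound)
a_3 = 2: 395/56  (> 55, stop)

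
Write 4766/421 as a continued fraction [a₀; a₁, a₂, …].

[11; 3, 8, 2, 3, 2]

4766 ÷ 421 → quotient 11, remainder 135
421 ÷ 135 → quotient 3, remainder 16
135 ÷ 16 → quotient 8, remainder 7
16 ÷ 7 → quotient 2, remainder 2
7 ÷ 2 → quotient 3, remainder 1
2 ÷ 1 → quotient 2, remainder 0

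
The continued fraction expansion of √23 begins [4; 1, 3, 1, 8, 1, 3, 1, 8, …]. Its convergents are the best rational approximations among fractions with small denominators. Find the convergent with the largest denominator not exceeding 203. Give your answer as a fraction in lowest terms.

a_0 = 4: 4/1  (≤ bound)
a_1 = 1: 5/1  (≤ bound)
a_2 = 3: 19/4  (≤ bound)
a_3 = 1: 24/5  (≤ bound)
a_4 = 8: 211/44  (≤ bound)
a_5 = 1: 235/49  (≤ bound)
a_6 = 3: 916/191  (≤ bound)
a_7 = 1: 1151/240  (> 203, stop)

916/191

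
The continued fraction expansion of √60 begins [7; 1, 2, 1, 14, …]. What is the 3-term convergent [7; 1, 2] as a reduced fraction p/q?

23/3

a_0 = 7: 7/1
a_1 = 1: 8/1
a_2 = 2: 23/3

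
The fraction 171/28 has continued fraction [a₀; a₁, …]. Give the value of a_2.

171 ÷ 28 → quotient 6, remainder 3
28 ÷ 3 → quotient 9, remainder 1
3 ÷ 1 → quotient 3, remainder 0

3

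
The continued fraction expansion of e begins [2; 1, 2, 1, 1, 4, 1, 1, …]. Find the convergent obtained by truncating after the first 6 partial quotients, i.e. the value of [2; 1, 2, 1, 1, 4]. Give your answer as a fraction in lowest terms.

87/32

a_0 = 2: 2/1
a_1 = 1: 3/1
a_2 = 2: 8/3
a_3 = 1: 11/4
a_4 = 1: 19/7
a_5 = 4: 87/32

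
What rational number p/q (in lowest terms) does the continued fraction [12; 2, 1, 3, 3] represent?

Work from the innermost term outward:
Start with 3.
3 + 1/(3/1) = 3 + 1/3 = 10/3
1 + 1/(10/3) = 1 + 3/10 = 13/10
2 + 1/(13/10) = 2 + 10/13 = 36/13
12 + 1/(36/13) = 12 + 13/36 = 445/36

445/36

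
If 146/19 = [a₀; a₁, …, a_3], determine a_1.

1

146 ÷ 19 → quotient 7, remainder 13
19 ÷ 13 → quotient 1, remainder 6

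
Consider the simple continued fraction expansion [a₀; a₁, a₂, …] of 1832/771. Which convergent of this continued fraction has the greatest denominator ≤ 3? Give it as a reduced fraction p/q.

a_0 = 2: 2/1  (≤ bound)
a_1 = 2: 5/2  (≤ bound)
a_2 = 1: 7/3  (≤ bound)
a_3 = 1: 12/5  (> 3, stop)

7/3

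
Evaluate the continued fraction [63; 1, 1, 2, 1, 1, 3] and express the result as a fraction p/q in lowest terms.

Start with 3.
1 + 1/(3/1) = 1 + 1/3 = 4/3
1 + 1/(4/3) = 1 + 3/4 = 7/4
2 + 1/(7/4) = 2 + 4/7 = 18/7
1 + 1/(18/7) = 1 + 7/18 = 25/18
1 + 1/(25/18) = 1 + 18/25 = 43/25
63 + 1/(43/25) = 63 + 25/43 = 2734/43

2734/43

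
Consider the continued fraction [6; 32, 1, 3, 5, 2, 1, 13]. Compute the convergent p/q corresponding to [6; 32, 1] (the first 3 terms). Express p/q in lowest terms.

199/33

a_0 = 6: 6/1
a_1 = 32: 193/32
a_2 = 1: 199/33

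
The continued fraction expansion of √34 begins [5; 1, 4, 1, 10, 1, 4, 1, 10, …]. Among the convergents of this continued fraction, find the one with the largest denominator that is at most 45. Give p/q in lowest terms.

a_0 = 5: 5/1  (≤ bound)
a_1 = 1: 6/1  (≤ bound)
a_2 = 4: 29/5  (≤ bound)
a_3 = 1: 35/6  (≤ bound)
a_4 = 10: 379/65  (> 45, stop)

35/6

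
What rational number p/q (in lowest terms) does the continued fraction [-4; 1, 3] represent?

a_0 = -4: -4/1
a_1 = 1: -3/1
a_2 = 3: -13/4

-13/4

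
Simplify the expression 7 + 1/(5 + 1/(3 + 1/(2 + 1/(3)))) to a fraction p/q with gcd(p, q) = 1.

913/127

Work from the innermost term outward:
Start with 3.
2 + 1/(3/1) = 2 + 1/3 = 7/3
3 + 1/(7/3) = 3 + 3/7 = 24/7
5 + 1/(24/7) = 5 + 7/24 = 127/24
7 + 1/(127/24) = 7 + 24/127 = 913/127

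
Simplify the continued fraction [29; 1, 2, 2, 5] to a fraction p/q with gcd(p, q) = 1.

Collapse the nested fraction from the inside out:
Start with 5.
2 + 1/(5/1) = 2 + 1/5 = 11/5
2 + 1/(11/5) = 2 + 5/11 = 27/11
1 + 1/(27/11) = 1 + 11/27 = 38/27
29 + 1/(38/27) = 29 + 27/38 = 1129/38

1129/38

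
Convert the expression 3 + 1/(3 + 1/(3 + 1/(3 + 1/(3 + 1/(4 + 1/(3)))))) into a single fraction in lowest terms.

a_0 = 3: 3/1
a_1 = 3: 10/3
a_2 = 3: 33/10
a_3 = 3: 109/33
a_4 = 3: 360/109
a_5 = 4: 1549/469
a_6 = 3: 5007/1516

5007/1516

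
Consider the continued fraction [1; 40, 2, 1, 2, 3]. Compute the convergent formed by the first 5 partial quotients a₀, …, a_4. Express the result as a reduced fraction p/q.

Start with 2.
1 + 1/(2/1) = 1 + 1/2 = 3/2
2 + 1/(3/2) = 2 + 2/3 = 8/3
40 + 1/(8/3) = 40 + 3/8 = 323/8
1 + 1/(323/8) = 1 + 8/323 = 331/323

331/323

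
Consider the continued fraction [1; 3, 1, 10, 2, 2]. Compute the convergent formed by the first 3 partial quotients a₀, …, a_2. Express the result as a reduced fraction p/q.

5/4

a_0 = 1: 1/1
a_1 = 3: 4/3
a_2 = 1: 5/4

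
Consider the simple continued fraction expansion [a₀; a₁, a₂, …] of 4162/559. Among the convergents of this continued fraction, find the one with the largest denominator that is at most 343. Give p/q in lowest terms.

819/110

List convergents until the denominator exceeds the bound:
a_0 = 7: 7/1  (≤ bound)
a_1 = 2: 15/2  (≤ bound)
a_2 = 4: 67/9  (≤ bound)
a_3 = 12: 819/110  (≤ bound)
a_4 = 5: 4162/559  (> 343, stop)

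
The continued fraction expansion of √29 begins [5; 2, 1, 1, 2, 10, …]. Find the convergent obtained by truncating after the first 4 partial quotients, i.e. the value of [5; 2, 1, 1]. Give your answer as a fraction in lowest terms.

27/5

Start with 1.
1 + 1/(1/1) = 1 + 1/1 = 2/1
2 + 1/(2/1) = 2 + 1/2 = 5/2
5 + 1/(5/2) = 5 + 2/5 = 27/5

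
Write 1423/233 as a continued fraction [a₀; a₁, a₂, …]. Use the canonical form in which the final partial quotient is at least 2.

1423 = 6·233 + 25, so a_0 = 6
233 = 9·25 + 8, so a_1 = 9
25 = 3·8 + 1, so a_2 = 3
8 = 8·1 + 0, so a_3 = 8

[6; 9, 3, 8]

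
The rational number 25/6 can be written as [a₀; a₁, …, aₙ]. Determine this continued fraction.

⌊25/6⌋ = 4, remainder 1
⌊6/1⌋ = 6, remainder 0

[4; 6]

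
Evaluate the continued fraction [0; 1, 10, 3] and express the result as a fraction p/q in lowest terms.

a_0 = 0: 0/1
a_1 = 1: 1/1
a_2 = 10: 10/11
a_3 = 3: 31/34

31/34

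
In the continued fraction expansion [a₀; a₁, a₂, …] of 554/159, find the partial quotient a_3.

554 ÷ 159 → quotient 3, remainder 77
159 ÷ 77 → quotient 2, remainder 5
77 ÷ 5 → quotient 15, remainder 2
5 ÷ 2 → quotient 2, remainder 1

2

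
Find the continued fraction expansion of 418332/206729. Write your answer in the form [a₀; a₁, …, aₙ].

[2; 42, 2, 2, 2, 3, 39, 3]

Repeatedly divide and take the remainder:
418332 ÷ 206729 → quotient 2, remainder 4874
206729 ÷ 4874 → quotient 42, remainder 2021
4874 ÷ 2021 → quotient 2, remainder 832
2021 ÷ 832 → quotient 2, remainder 357
832 ÷ 357 → quotient 2, remainder 118
357 ÷ 118 → quotient 3, remainder 3
118 ÷ 3 → quotient 39, remainder 1
3 ÷ 1 → quotient 3, remainder 0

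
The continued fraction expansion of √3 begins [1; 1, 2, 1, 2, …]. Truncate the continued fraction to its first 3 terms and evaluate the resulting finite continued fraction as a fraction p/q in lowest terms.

Build up convergents one term at a time:
a_0 = 1: 1/1
a_1 = 1: 2/1
a_2 = 2: 5/3

5/3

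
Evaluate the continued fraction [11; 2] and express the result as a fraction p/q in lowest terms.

Build up convergents one term at a time:
a_0 = 11: 11/1
a_1 = 2: 23/2

23/2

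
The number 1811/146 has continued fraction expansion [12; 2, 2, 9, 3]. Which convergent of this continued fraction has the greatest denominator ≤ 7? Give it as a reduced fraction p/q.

62/5

List convergents until the denominator exceeds the bound:
a_0 = 12: 12/1  (≤ bound)
a_1 = 2: 25/2  (≤ bound)
a_2 = 2: 62/5  (≤ bound)
a_3 = 9: 583/47  (> 7, stop)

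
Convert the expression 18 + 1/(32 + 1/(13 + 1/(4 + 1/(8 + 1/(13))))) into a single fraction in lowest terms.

Collapse the nested fraction from the inside out:
Start with 13.
8 + 1/(13/1) = 8 + 1/13 = 105/13
4 + 1/(105/13) = 4 + 13/105 = 433/105
13 + 1/(433/105) = 13 + 105/433 = 5734/433
32 + 1/(5734/433) = 32 + 433/5734 = 183921/5734
18 + 1/(183921/5734) = 18 + 5734/183921 = 3316312/183921

3316312/183921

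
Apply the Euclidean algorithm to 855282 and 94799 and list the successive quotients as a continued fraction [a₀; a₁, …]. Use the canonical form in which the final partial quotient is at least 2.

[9; 45, 2, 1, 32, 1, 1, 10]

Apply division with remainder until the remainder is 0:
⌊855282/94799⌋ = 9, remainder 2091
⌊94799/2091⌋ = 45, remainder 704
⌊2091/704⌋ = 2, remainder 683
⌊704/683⌋ = 1, remainder 21
⌊683/21⌋ = 32, remainder 11
⌊21/11⌋ = 1, remainder 10
⌊11/10⌋ = 1, remainder 1
⌊10/1⌋ = 10, remainder 0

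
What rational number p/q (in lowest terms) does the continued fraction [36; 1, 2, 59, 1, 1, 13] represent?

177769/4848

Collapse the nested fraction from the inside out:
Start with 13.
1 + 1/(13/1) = 1 + 1/13 = 14/13
1 + 1/(14/13) = 1 + 13/14 = 27/14
59 + 1/(27/14) = 59 + 14/27 = 1607/27
2 + 1/(1607/27) = 2 + 27/1607 = 3241/1607
1 + 1/(3241/1607) = 1 + 1607/3241 = 4848/3241
36 + 1/(4848/3241) = 36 + 3241/4848 = 177769/4848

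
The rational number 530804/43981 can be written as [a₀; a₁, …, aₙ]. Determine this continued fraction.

[12; 14, 1, 1, 44, 11, 3]

530804 = 12·43981 + 3032, so a_0 = 12
43981 = 14·3032 + 1533, so a_1 = 14
3032 = 1·1533 + 1499, so a_2 = 1
1533 = 1·1499 + 34, so a_3 = 1
1499 = 44·34 + 3, so a_4 = 44
34 = 11·3 + 1, so a_5 = 11
3 = 3·1 + 0, so a_6 = 3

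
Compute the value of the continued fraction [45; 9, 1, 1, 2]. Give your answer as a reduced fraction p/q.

2165/48

Start with 2.
1 + 1/(2/1) = 1 + 1/2 = 3/2
1 + 1/(3/2) = 1 + 2/3 = 5/3
9 + 1/(5/3) = 9 + 3/5 = 48/5
45 + 1/(48/5) = 45 + 5/48 = 2165/48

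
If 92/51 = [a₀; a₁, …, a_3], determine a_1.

1

Apply division with remainder until the remainder is 0:
92 ÷ 51 → quotient 1, remainder 41
51 ÷ 41 → quotient 1, remainder 10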